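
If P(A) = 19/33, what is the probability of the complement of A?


P(A') = 1 - P(A) = 1 - 19/33 = 14/33

14/33


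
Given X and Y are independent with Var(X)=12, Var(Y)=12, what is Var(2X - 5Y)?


Independence => Cov(X,Y)=0
Var(2X - 5Y) = 2^2*Var(X) + (-5)^2*Var(Y)
= 4*12 + 25*12 = 348

348


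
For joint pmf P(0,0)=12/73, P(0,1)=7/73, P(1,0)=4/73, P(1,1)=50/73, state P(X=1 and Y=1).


Read from table: P(X=1, Y=1) = 50/73

50/73


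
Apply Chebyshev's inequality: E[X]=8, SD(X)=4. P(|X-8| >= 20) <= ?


k = 20/4 = 5
Chebyshev: P(|X-mu| >= k*sigma) <= 1/k^2 = 1/5^2 = 1/25

1/25


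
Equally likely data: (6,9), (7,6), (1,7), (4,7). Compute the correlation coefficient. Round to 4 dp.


Cov(X,Y) = 0.1250, Var(X) = 5.2500, Var(Y) = 1.1875
rho = Cov/(sqrt(VarX)*sqrt(VarY)) = 0.0501

0.0501


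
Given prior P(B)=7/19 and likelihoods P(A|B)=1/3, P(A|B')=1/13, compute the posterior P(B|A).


P(A) = P(A|B)P(B) + P(A|B')P(B') = 1/3*7/19 + 1/13*12/19 = 127/741
P(B|A) = P(A|B)P(B)/P(A) = (7/57)/(127/741) = 91/127

91/127


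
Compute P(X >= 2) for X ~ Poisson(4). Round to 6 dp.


P(X>=2) = 1 - P(X<=1) = 1 - (e^(-4)*4^0/0! + e^(-4)*4^1/1!)
≈ 1 - (0.0183156389 + 0.0732625556)
= 1 - 0.0915781945 = 0.9084218055
≈ 0.908422

0.908422


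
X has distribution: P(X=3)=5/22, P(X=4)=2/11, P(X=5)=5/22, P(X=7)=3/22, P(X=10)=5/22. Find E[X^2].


E[X^2] = sum(g(x)*P(x))
= 9*5/22 + 16*2/11 + 25*5/22 + 49*3/22 + 100*5/22
= 881/22

881/22


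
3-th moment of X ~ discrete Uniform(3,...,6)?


E[X^3] = (1/4) * sum(x^3 for x=3..6)
= 432/4 = 108

108


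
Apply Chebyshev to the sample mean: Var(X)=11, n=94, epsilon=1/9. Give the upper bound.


Var(Xbar) = Var(X)/n = 11/94
Chebyshev: P(|Xbar-mu| >= 1/9) <= Var(Xbar)/(1/9)^2 = (11/94)/(1/81) = 891/94
Bound exceeds 1, so trivial bound: 1

1


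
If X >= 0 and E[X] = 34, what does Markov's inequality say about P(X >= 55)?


Markov: P(X >= a) <= E[X]/a
P(X >= 55) <= 34/55

34/55


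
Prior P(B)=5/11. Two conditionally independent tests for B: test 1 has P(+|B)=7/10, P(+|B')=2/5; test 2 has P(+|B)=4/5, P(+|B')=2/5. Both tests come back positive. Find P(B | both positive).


After test 1: P(+) = 7/10*5/11 + 2/5*6/11 = 59/110
P(B|+) = (7/22)/(59/110) = 35/59
After test 2 (use post1 as new prior): P(+) = 4/5*35/59 + 2/5*24/59 = 188/295
P(B|+,+) = (28/59)/(188/295) = 35/47

35/47


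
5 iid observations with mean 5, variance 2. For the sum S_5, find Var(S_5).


By independence, Var(S_n) = n*Var(X_1) = 5*2 = 10

10


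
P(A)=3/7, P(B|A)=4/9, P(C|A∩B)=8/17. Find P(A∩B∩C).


P(A∩B∩C) = P(A) * P(B|A) * P(C|A∩B)
= 3/7 * 4/9 * 8/17
= 4/21 * 8/17 = 32/357

32/357


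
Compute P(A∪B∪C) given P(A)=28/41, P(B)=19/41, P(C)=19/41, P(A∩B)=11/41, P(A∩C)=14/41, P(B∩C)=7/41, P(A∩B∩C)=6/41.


P(A∪B∪C) = P(A)+P(B)+P(C) - P(AB)-P(AC)-P(BC) + P(ABC)
= 28/41+19/41+19/41 - 11/41-14/41-7/41 + 6/41
= 40/41

40/41


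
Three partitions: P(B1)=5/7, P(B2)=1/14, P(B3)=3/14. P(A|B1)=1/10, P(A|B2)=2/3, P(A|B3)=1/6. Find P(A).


P(A) = P(A|B1)P(B1) + P(A|B2)P(B2) + P(A|B3)P(B3)
= 1/10*5/7 + 2/3*1/14 + 1/6*3/14
= 1/14 + 1/21 + 1/28 = 13/84

13/84


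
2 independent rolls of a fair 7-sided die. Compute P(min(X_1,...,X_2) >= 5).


P(min >= 5) = P(all X_i >= 5) = (P(X_1 >= 5))^2
= (3/7)^2 = 9/49

9/49


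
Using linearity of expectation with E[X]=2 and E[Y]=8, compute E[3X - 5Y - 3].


E[3X - 5Y - 3] = 3*E[X] - 5*E[Y] - 3
= (3)*(2) + (-5)*(8) + (-3)
= 6 - 40 - 3 = -37

-37


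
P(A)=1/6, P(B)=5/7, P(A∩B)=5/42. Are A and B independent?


P(A)*P(B) = 1/6*5/7 = 5/42
P(A∩B) = 5/42, which equals P(A)P(B), so independent

Yes, A and B are independent


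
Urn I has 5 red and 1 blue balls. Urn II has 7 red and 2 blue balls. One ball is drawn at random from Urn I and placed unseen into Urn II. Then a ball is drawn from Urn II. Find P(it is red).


P(transfer red) = 5/6; P(transfer blue) = 1/6
If red transferred: Urn II has 8 red of 10, so P(red|red moved) = 4/5
If blue transferred: Urn II has 7 red of 10, so P(red|blue moved) = 7/10
By total probability: P(red) = 5/6*4/5 + 1/6*7/10 = 47/60

47/60


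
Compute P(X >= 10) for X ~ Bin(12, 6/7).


P(X>=10) = P(X=10) + P(X=11) + P(X=12)
= 3990767616/13841287201 + 4353564672/13841287201 + 2176782336/13841287201
= 10521114624/13841287201

10521114624/13841287201


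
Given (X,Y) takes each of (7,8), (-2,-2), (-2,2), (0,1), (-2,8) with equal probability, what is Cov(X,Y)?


E[X]=1/5, E[Y]=17/5, E[XY]=8
Cov(X,Y) = E[XY] - E[X]E[Y] = 8 - 1/5*17/5 = 183/25

183/25


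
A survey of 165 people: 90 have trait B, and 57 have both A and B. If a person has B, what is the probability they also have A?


P(A|B) = P(A∩B)/P(B) = (57/165)/(90/165) = 57/90 = 19/30

19/30


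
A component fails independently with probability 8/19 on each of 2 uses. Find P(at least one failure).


P(at least one) = 1 - P(none)
P(none) = (1 - 8/19)^2 = (11/19)^2 = 121/361
P(at least one) = 1 - 121/361 = 240/361

240/361


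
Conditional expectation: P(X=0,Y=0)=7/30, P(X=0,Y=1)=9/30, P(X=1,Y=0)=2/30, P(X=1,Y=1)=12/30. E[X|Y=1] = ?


P(Y=1) = 21/30
E[X|Y=1] = (0*9 + 1*12)/21 = 12/21 = 4/7

4/7


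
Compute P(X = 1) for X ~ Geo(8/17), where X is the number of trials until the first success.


P(X=1) = (1-p)^0 * p = (9/17)^0 * 8/17
= 1 * 8/17 = 8/17

8/17


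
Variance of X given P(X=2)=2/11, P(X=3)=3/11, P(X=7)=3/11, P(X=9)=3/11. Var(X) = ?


E[X] = 61/11, E[X^2] = 425/11
Var(X) = E[X^2] - (E[X])^2 = 425/11 - (61/11)^2 = 954/121

954/121


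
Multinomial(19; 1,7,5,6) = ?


19! = 121645100408832000
Denominator: 1!=1 * 7!=5040 * 5!=120 * 6!=720
Coefficient = 121645100408832000 / 435456000 = 279351072

279351072


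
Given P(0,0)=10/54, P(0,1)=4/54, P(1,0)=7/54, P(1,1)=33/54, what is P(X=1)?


P(X=1) = P(1,0)+P(1,1) = 7/54 + 33/54 = 40/54 = 20/27

20/27


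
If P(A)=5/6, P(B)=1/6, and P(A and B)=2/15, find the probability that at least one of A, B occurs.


P(A∪B) = P(A) + P(B) - P(A∩B)
= 5/6 + 1/6 - 2/15 = 13/15

13/15


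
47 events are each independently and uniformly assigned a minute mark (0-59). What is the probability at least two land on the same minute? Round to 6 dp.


P(all different) = prod((60-i)/60 for i=0..46) = 0.000000
P(at least one match) = 1 - 0.000000 = 1.000000

1.000000


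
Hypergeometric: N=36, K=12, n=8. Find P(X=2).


P(X=2) = C(12,2)*C(24,6) / C(36,8)
= 66*134596 / 30260340
= 8883336/30260340 = 67298/229245

67298/229245


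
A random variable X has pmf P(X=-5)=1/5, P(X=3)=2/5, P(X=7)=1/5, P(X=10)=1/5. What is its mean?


E[X] = sum(x * P(x))
= -5*1/5 + 3*2/5 + 7*1/5 + 10*1/5
= 18/5

18/5


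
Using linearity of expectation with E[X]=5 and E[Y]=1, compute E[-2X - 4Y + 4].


E[-2X - 4Y + 4] = -2*E[X] - 4*E[Y] + 4
= (-2)*(5) + (-4)*(1) + (4)
= -10 - 4 + 4 = -10

-10


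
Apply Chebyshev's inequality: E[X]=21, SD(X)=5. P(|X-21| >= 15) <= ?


k = 15/5 = 3
Chebyshev: P(|X-mu| >= k*sigma) <= 1/k^2 = 1/3^2 = 1/9

1/9


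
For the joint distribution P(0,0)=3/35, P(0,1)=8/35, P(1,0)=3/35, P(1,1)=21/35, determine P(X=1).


P(X=1) = P(1,0)+P(1,1) = 3/35 + 21/35 = 24/35

24/35


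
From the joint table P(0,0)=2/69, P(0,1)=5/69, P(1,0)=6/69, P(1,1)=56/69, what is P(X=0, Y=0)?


Read from table: P(X=0, Y=0) = 2/69

2/69


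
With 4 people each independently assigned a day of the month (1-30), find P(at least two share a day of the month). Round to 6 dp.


P(all different) = prod((30-i)/30 for i=0..3) = 0.812000
P(at least one match) = 1 - 0.812000 = 0.188000

0.188000


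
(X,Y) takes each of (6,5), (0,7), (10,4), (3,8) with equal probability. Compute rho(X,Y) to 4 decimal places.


Cov(X,Y) = -5.0000, Var(X) = 13.6875, Var(Y) = 2.5000
rho = Cov/(sqrt(VarX)*sqrt(VarY)) = -0.8547

-0.8547


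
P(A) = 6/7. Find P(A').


P(A') = 1 - P(A) = 1 - 6/7 = 1/7

1/7


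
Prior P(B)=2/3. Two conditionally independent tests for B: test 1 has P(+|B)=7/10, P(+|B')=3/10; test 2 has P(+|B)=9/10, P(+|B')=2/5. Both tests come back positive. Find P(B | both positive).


After test 1: P(+) = 7/10*2/3 + 3/10*1/3 = 17/30
P(B|+) = (7/15)/(17/30) = 14/17
After test 2 (use post1 as new prior): P(+) = 9/10*14/17 + 2/5*3/17 = 69/85
P(B|+,+) = (63/85)/(69/85) = 21/23

21/23


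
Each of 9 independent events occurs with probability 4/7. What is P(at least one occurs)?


P(at least one) = 1 - P(none)
P(none) = (1 - 4/7)^9 = (3/7)^9 = 19683/40353607
P(at least one) = 1 - 19683/40353607 = 40333924/40353607

40333924/40353607


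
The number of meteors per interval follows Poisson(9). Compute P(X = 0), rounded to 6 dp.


P(X=0) = e^(-9) * 9^0 / 0!
≈ 0.0001234098041 * 1 / 1
≈ 0.000123

0.000123


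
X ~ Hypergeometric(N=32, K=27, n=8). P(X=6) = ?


P(X=6) = C(27,6)*C(5,2) / C(32,8)
= 296010*10 / 10518300
= 2960100/10518300 = 253/899

253/899


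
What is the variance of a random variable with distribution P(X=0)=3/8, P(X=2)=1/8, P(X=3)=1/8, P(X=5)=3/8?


E[X] = 5/2, E[X^2] = 11
Var(X) = E[X^2] - (E[X])^2 = 11 - (5/2)^2 = 19/4

19/4


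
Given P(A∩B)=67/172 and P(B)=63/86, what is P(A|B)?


P(A|B) = P(A∩B)/P(B) = (67/172)/(126/172) = 67/126

67/126


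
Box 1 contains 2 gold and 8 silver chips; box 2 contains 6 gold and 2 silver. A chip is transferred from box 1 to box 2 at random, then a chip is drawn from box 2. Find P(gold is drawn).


P(transfer gold) = 2/10 = 1/5; P(transfer silver) = 4/5
If gold transferred: Urn II has 7 gold of 9, so P(gold|gold moved) = 7/9
If silver transferred: Urn II has 6 gold of 9, so P(gold|silver moved) = 2/3
By total probability: P(gold) = 1/5*7/9 + 4/5*2/3 = 31/45

31/45


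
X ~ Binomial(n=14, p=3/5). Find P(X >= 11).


P(X>=11) = P(X=11) + P(X=12) + P(X=13) + P(X=14)
= 515852064/6103515625 + 193444524/6103515625 + 44641044/6103515625 + 4782969/6103515625
= 758720601/6103515625

758720601/6103515625


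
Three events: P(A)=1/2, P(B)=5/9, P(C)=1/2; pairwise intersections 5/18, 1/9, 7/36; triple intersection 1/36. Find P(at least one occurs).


P(A∪B∪C) = P(A)+P(B)+P(C) - P(AB)-P(AC)-P(BC) + P(ABC)
= 1/2+5/9+1/2 - 5/18-1/9-7/36 + 1/36
= 1

1


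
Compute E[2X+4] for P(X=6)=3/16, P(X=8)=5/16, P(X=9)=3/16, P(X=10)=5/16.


E[2X+4] = sum(g(x)*P(x))
= 16*3/16 + 20*5/16 + 22*3/16 + 24*5/16
= 167/8

167/8


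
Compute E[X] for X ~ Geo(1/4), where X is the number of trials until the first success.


For geometric (trials until first success), E[X] = 1/p = 1/(1/4) = 4

4


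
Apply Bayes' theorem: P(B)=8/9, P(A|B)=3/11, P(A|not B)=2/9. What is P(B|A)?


P(A) = P(A|B)P(B) + P(A|B')P(B') = 3/11*8/9 + 2/9*1/9 = 238/891
P(B|A) = P(A|B)P(B)/P(A) = (8/33)/(238/891) = 108/119

108/119


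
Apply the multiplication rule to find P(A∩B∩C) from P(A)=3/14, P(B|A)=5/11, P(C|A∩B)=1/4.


P(A∩B∩C) = P(A) * P(B|A) * P(C|A∩B)
= 3/14 * 5/11 * 1/4
= 15/154 * 1/4 = 15/616

15/616


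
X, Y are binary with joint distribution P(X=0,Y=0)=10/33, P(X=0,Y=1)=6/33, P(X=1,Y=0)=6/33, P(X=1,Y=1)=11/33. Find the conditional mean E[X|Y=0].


P(Y=0) = 16/33
E[X|Y=0] = (0*10 + 1*6)/16 = 6/16 = 3/8

3/8


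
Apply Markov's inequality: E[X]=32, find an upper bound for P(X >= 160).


Markov: P(X >= a) <= E[X]/a
P(X >= 160) <= 32/160 = 1/5

1/5


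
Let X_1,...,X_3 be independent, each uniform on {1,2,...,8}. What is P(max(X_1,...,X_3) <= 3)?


P(max <= 3) = P(all X_i <= 3) = (P(X_1 <= 3))^3
= (3/8)^3 = 27/512

27/512


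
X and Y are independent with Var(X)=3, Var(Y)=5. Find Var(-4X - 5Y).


Independence => Cov(X,Y)=0
Var(-4X - 5Y) = (-4)^2*Var(X) + (-5)^2*Var(Y)
= 16*3 + 25*5 = 173

173


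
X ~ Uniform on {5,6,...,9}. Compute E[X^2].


E[X^2] = (1/5) * sum(x^2 for x=5..9)
= 255/5 = 51

51


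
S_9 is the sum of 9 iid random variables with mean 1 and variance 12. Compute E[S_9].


E[S_n] = n*E[X_1] = 9*1 = 9

9


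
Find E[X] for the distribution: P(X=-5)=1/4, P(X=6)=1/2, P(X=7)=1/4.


E[X] = sum(x * P(x))
= -5*1/4 + 6*1/2 + 7*1/4
= 7/2

7/2


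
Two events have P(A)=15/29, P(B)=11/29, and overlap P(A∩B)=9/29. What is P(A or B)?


P(A∪B) = P(A) + P(B) - P(A∩B)
= 15/29 + 11/29 - 9/29 = 17/29

17/29


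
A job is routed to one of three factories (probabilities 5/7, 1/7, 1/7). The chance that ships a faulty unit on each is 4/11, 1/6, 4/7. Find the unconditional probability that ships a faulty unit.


P(A) = P(A|B1)P(B1) + P(A|B2)P(B2) + P(A|B3)P(B3)
= 4/11*5/7 + 1/6*1/7 + 4/7*1/7
= 20/77 + 1/42 + 4/49 = 1181/3234

1181/3234


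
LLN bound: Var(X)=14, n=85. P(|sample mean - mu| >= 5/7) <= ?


Var(Xbar) = Var(X)/n = 14/85
Chebyshev: P(|Xbar-mu| >= 5/7) <= Var(Xbar)/(5/7)^2 = (14/85)/(25/49) = 686/2125

686/2125


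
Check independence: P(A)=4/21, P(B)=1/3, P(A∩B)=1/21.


P(A)*P(B) = 4/21*1/3 = 4/63
P(A∩B) = 1/21 != 4/63, so not independent

No, A and B are not independent


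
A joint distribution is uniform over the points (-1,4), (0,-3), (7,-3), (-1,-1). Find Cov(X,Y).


E[X]=5/4, E[Y]=-3/4, E[XY]=-6
Cov(X,Y) = E[XY] - E[X]E[Y] = -6 - 5/4*-3/4 = -81/16

-81/16


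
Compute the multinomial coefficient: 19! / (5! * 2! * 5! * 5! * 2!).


19! = 121645100408832000
Denominator: 5!=120 * 2!=2 * 5!=120 * 5!=120 * 2!=2
Coefficient = 121645100408832000 / 6912000 = 17599117536

17599117536


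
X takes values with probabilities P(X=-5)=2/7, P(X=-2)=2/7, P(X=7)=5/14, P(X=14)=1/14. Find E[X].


E[X] = sum(x * P(x))
= -5*2/7 - 2*2/7 + 7*5/14 + 14*1/14
= 3/2

3/2


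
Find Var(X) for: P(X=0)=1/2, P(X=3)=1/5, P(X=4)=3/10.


E[X] = 9/5, E[X^2] = 33/5
Var(X) = E[X^2] - (E[X])^2 = 33/5 - (9/5)^2 = 84/25

84/25


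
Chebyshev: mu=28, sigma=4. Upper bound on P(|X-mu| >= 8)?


k = 8/4 = 2
Chebyshev: P(|X-mu| >= k*sigma) <= 1/k^2 = 1/2^2 = 1/4

1/4


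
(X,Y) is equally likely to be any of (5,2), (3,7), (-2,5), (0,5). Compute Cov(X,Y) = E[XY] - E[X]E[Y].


E[X]=3/2, E[Y]=19/4, E[XY]=21/4
Cov(X,Y) = E[XY] - E[X]E[Y] = 21/4 - 3/2*19/4 = -15/8

-15/8


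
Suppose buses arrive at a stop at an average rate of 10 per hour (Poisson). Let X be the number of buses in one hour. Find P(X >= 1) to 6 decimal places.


P(X>=1) = 1 - P(X<=0) = 1 - (e^(-10)*10^0/0!)
≈ 1 - 0.0000453999 = 0.9999546001
≈ 0.999955

0.999955


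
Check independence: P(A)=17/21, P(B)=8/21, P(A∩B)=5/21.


P(A)*P(B) = 17/21*8/21 = 136/441
P(A∩B) = 5/21 != 136/441, so not independent

No, A and B are not independent


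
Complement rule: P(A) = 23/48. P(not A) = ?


P(A') = 1 - P(A) = 1 - 23/48 = 25/48

25/48


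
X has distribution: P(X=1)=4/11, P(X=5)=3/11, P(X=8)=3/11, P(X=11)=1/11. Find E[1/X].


E[1/X] = sum(g(x)*P(x))
= 1*4/11 + 1/5*3/11 + 1/8*3/11 + 1/11*1/11
= 2229/4840

2229/4840


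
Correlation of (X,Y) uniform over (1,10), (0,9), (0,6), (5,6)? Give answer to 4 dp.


Cov(X,Y) = -1.6250, Var(X) = 4.2500, Var(Y) = 3.1875
rho = Cov/(sqrt(VarX)*sqrt(VarY)) = -0.4415

-0.4415


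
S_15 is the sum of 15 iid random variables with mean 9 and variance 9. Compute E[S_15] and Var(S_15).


E[S_n] = n*mu = 15*9 = 135
Var(S_n) = n*sigma^2 = 15*9 = 135

E[S_15]=135, Var(S_15)=135


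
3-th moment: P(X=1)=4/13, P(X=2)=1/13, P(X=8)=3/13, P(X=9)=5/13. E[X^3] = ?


E[X^3] = sum(x^3 * P(x))
= 1*4/13 + 8*1/13 + 512*3/13 + 729*5/13
= 5193/13

5193/13


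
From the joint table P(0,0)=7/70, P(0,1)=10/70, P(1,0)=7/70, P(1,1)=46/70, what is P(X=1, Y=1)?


Read from table: P(X=1, Y=1) = 46/70 = 23/35

23/35


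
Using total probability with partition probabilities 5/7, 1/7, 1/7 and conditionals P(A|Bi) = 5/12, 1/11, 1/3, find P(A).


P(A) = P(A|B1)P(B1) + P(A|B2)P(B2) + P(A|B3)P(B3)
= 5/12*5/7 + 1/11*1/7 + 1/3*1/7
= 25/84 + 1/77 + 1/21 = 331/924

331/924


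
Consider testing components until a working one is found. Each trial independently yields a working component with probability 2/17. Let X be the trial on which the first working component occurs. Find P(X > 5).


P(X > 5) = P(first 5 trials all fail) = (1-p)^5 = (15/17)^5 = 759375/1419857

759375/1419857


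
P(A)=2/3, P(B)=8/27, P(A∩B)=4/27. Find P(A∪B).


P(A∪B) = P(A) + P(B) - P(A∩B)
= 2/3 + 8/27 - 4/27 = 22/27

22/27


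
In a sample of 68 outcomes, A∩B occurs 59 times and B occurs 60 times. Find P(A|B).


P(A|B) = P(A∩B)/P(B) = (59/68)/(60/68) = 59/60

59/60


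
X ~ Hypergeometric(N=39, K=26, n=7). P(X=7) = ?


P(X=7) = C(26,7)*C(13,0) / C(39,7)
= 657800*1 / 15380937
= 657800/15380937 = 4600/107559

4600/107559


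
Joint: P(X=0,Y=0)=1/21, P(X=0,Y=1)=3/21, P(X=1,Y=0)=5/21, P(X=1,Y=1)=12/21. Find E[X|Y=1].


P(Y=1) = 15/21
E[X|Y=1] = (0*3 + 1*12)/15 = 12/15 = 4/5

4/5


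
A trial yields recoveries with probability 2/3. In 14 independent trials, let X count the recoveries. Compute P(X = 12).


P(X=12) = C(14,12) * p^12 * (1-p)^2
= 91 * 4096/531441 * 1/9
= 372736/4782969

372736/4782969


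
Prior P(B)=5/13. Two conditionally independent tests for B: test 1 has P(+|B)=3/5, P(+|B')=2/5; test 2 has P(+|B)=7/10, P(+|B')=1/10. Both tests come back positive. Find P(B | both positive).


After test 1: P(+) = 3/5*5/13 + 2/5*8/13 = 31/65
P(B|+) = (3/13)/(31/65) = 15/31
After test 2 (use post1 as new prior): P(+) = 7/10*15/31 + 1/10*16/31 = 121/310
P(B|+,+) = (21/62)/(121/310) = 105/121

105/121


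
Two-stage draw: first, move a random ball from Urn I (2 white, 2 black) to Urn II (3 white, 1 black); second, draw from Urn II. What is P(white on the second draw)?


P(transfer white) = 2/4 = 1/2; P(transfer black) = 1/2
If white transferred: Urn II has 4 white of 5, so P(white|white moved) = 4/5
If black transferred: Urn II has 3 white of 5, so P(white|black moved) = 3/5
By total probability: P(white) = 1/2*4/5 + 1/2*3/5 = 7/10

7/10


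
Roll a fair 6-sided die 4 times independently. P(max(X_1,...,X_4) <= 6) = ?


P(max <= 6) = P(all X_i <= 6) = (P(X_1 <= 6))^4
= (6/6)^4 = 1^4 = 1

1


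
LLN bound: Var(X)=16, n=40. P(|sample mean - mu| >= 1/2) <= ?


Var(Xbar) = Var(X)/n = 16/40
Chebyshev: P(|Xbar-mu| >= 1/2) <= Var(Xbar)/(1/2)^2 = (2/5)/(1/4) = 8/5
Bound exceeds 1, so trivial bound: 1

1


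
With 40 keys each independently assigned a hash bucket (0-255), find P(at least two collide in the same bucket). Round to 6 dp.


P(all different) = prod((256-i)/256 for i=0..39) = 0.040078
P(at least one match) = 1 - 0.040078 = 0.959922

0.959922


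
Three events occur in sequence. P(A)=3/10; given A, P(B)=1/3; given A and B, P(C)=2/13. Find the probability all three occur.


P(A∩B∩C) = P(A) * P(B|A) * P(C|A∩B)
= 3/10 * 1/3 * 2/13
= 1/10 * 2/13 = 1/65

1/65


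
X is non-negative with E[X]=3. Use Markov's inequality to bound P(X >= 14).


Markov: P(X >= a) <= E[X]/a
P(X >= 14) <= 3/14

3/14


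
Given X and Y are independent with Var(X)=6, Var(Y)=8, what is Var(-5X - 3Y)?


Independence => Cov(X,Y)=0
Var(-5X - 3Y) = (-5)^2*Var(X) + (-3)^2*Var(Y)
= 25*6 + 9*8 = 222

222


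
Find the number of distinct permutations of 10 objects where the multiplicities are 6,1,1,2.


10! = 3628800
Denominator: 6!=720 * 1!=1 * 1!=1 * 2!=2
Coefficient = 3628800 / 1440 = 2520

2520


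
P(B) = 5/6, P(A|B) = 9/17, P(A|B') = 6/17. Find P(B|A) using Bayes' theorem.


P(A) = P(A|B)P(B) + P(A|B')P(B') = 9/17*5/6 + 6/17*1/6 = 1/2
P(B|A) = P(A|B)P(B)/P(A) = (15/34)/(1/2) = 15/17

15/17


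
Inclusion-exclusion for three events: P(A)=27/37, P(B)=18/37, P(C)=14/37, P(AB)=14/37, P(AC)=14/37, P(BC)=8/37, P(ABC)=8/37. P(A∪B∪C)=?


P(A∪B∪C) = P(A)+P(B)+P(C) - P(AB)-P(AC)-P(BC) + P(ABC)
= 27/37+18/37+14/37 - 14/37-14/37-8/37 + 8/37
= 31/37

31/37


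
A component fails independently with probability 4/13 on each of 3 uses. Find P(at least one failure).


P(at least one) = 1 - P(none)
P(none) = (1 - 4/13)^3 = (9/13)^3 = 729/2197
P(at least one) = 1 - 729/2197 = 1468/2197

1468/2197


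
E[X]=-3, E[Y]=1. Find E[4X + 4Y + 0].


E[4X + 4Y + 0] = 4*E[X] + 4*E[Y] + 0
= (4)*(-3) + (4)*(1) + (0)
= -12 + 4 + 0 = -8

-8


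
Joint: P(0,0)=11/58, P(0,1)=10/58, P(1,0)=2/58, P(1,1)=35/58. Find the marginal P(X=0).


P(X=0) = P(0,0)+P(0,1) = 11/58 + 10/58 = 21/58

21/58


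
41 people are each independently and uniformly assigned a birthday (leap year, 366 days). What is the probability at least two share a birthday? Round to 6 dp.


P(all different) = prod((366-i)/366 for i=0..40) = 0.097493
P(at least one match) = 1 - 0.097493 = 0.902507

0.902507


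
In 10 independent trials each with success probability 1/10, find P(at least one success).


P(at least one) = 1 - P(none)
P(none) = (1 - 1/10)^10 = (9/10)^10 = 3486784401/10000000000
P(at least one) = 1 - 3486784401/10000000000 = 6513215599/10000000000

6513215599/10000000000


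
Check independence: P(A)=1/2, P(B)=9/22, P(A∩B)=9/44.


P(A)*P(B) = 1/2*9/22 = 9/44
P(A∩B) = 9/44, which equals P(A)P(B), so independent

Yes, A and B are independent


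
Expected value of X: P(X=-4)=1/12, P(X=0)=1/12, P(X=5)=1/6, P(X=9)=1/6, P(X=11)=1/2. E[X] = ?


E[X] = sum(x * P(x))
= -4*1/12 + 0*1/12 + 5*1/6 + 9*1/6 + 11*1/2
= 15/2

15/2


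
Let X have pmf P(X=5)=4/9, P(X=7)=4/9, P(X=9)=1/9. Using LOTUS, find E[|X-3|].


E[|X-3|] = sum(g(x)*P(x))
= 2*4/9 + 4*4/9 + 6*1/9
= 10/3

10/3


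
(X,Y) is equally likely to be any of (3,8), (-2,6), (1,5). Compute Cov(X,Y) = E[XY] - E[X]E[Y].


E[X]=2/3, E[Y]=19/3, E[XY]=17/3
Cov(X,Y) = E[XY] - E[X]E[Y] = 17/3 - 2/3*19/3 = 13/9

13/9


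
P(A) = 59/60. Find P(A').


P(A') = 1 - P(A) = 1 - 59/60 = 1/60

1/60


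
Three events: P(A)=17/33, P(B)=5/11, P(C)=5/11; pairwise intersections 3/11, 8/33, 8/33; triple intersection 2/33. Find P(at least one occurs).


P(A∪B∪C) = P(A)+P(B)+P(C) - P(AB)-P(AC)-P(BC) + P(ABC)
= 17/33+5/11+5/11 - 3/11-8/33-8/33 + 2/33
= 8/11

8/11


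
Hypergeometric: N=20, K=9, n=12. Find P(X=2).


P(X=2) = C(9,2)*C(11,10) / C(20,12)
= 36*11 / 125970
= 396/125970 = 66/20995

66/20995


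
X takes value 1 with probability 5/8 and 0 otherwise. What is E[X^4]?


For Bernoulli: X in {0,1}
E[X^4] = 0^4*(1-5/8) + 1^4*5/8 = 5/8

5/8


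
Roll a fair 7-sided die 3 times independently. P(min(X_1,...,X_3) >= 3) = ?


P(min >= 3) = P(all X_i >= 3) = (P(X_1 >= 3))^3
= (5/7)^3 = 125/343

125/343


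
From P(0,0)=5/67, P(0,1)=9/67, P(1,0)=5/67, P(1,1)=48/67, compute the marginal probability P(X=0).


P(X=0) = P(0,0)+P(0,1) = 5/67 + 9/67 = 14/67

14/67


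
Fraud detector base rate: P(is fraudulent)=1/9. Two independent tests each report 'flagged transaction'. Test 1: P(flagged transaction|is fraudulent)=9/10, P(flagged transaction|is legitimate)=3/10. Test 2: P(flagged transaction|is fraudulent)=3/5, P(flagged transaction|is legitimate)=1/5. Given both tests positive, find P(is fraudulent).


After test 1: P(+) = 9/10*1/9 + 3/10*8/9 = 11/30
P(B|+) = (1/10)/(11/30) = 3/11
After test 2 (use post1 as new prior): P(+) = 3/5*3/11 + 1/5*8/11 = 17/55
P(B|+,+) = (9/55)/(17/55) = 9/17

9/17


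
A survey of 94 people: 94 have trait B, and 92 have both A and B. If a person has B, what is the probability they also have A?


P(A|B) = P(A∩B)/P(B) = (92/94)/(94/94) = 92/94 = 46/47

46/47


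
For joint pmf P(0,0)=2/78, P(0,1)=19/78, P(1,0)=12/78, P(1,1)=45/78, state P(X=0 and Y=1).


Read from table: P(X=0, Y=1) = 19/78

19/78


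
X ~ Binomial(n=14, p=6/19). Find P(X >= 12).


P(X>=12) = P(X=12) + P(X=13) + P(X=14)
= 33476735545344/799006685782884121 + 2377046310912/799006685782884121 + 78364164096/799006685782884121
= 35932146020352/799006685782884121

35932146020352/799006685782884121


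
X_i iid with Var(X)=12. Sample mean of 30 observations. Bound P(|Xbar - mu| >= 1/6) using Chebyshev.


Var(Xbar) = Var(X)/n = 12/30
Chebyshev: P(|Xbar-mu| >= 1/6) <= Var(Xbar)/(1/6)^2 = (2/5)/(1/36) = 72/5
Bound exceeds 1, so trivial bound: 1

1


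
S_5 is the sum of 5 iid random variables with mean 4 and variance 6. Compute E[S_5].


E[S_n] = n*E[X_1] = 5*4 = 20

20


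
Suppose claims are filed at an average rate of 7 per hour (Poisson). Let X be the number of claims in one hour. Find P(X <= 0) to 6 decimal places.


P(X<=0) = e^(-7)*7^0/0!
≈ 0.0009118820
≈ 0.000912

0.000912


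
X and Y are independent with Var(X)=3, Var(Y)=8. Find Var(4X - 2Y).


Independence => Cov(X,Y)=0
Var(4X - 2Y) = 4^2*Var(X) + (-2)^2*Var(Y)
= 16*3 + 4*8 = 80

80


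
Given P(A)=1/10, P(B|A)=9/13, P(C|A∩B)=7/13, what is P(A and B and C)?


P(A∩B∩C) = P(A) * P(B|A) * P(C|A∩B)
= 1/10 * 9/13 * 7/13
= 9/130 * 7/13 = 63/1690

63/1690


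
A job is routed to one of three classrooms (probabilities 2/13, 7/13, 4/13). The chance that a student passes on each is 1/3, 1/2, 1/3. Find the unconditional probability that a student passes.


P(A) = P(A|B1)P(B1) + P(A|B2)P(B2) + P(A|B3)P(B3)
= 1/3*2/13 + 1/2*7/13 + 1/3*4/13
= 2/39 + 7/26 + 4/39 = 11/26

11/26


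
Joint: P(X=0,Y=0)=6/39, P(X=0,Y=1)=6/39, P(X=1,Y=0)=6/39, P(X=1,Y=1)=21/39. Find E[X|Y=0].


P(Y=0) = 12/39
E[X|Y=0] = (0*6 + 1*6)/12 = 6/12 = 1/2

1/2


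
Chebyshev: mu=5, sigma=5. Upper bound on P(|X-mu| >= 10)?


k = 10/5 = 2
Chebyshev: P(|X-mu| >= k*sigma) <= 1/k^2 = 1/2^2 = 1/4

1/4


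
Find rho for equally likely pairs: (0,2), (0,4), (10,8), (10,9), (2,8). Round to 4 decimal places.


Cov(X,Y) = 9.9200, Var(X) = 21.4400, Var(Y) = 7.3600
rho = Cov/(sqrt(VarX)*sqrt(VarY)) = 0.7897

0.7897


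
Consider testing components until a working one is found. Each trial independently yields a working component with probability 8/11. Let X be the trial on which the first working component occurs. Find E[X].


For geometric (trials until first success), E[X] = 1/p = 1/(8/11) = 11/8

11/8


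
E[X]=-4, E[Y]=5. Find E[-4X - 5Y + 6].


E[-4X - 5Y + 6] = -4*E[X] - 5*E[Y] + 6
= (-4)*(-4) + (-5)*(5) + (6)
= 16 - 25 + 6 = -3

-3


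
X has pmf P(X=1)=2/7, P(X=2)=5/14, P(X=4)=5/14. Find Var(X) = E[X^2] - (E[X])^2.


E[X] = 17/7, E[X^2] = 52/7
Var(X) = E[X^2] - (E[X])^2 = 52/7 - (17/7)^2 = 75/49

75/49


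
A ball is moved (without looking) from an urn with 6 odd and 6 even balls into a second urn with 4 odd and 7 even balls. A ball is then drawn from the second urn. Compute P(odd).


P(transfer odd) = 6/12 = 1/2; P(transfer even) = 1/2
If odd transferred: Urn II has 5 odd of 12, so P(odd|odd moved) = 5/12
If even transferred: Urn II has 4 odd of 12, so P(odd|even moved) = 1/3
By total probability: P(odd) = 1/2*5/12 + 1/2*1/3 = 3/8

3/8


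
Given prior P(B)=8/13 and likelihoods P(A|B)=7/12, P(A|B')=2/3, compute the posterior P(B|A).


P(A) = P(A|B)P(B) + P(A|B')P(B') = 7/12*8/13 + 2/3*5/13 = 8/13
P(B|A) = P(A|B)P(B)/P(A) = (14/39)/(8/13) = 7/12

7/12


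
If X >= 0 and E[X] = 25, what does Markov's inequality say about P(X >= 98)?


Markov: P(X >= a) <= E[X]/a
P(X >= 98) <= 25/98

25/98


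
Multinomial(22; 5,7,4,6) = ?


22! = 1124000727777607680000
Denominator: 5!=120 * 7!=5040 * 4!=24 * 6!=720
Coefficient = 1124000727777607680000 / 10450944000 = 107550162720

107550162720


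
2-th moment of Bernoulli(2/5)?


For Bernoulli: X in {0,1}
E[X^2] = 0^2*(1-2/5) + 1^2*2/5 = 2/5

2/5


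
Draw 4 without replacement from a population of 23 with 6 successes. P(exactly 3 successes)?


P(X=3) = C(6,3)*C(17,1) / C(23,4)
= 20*17 / 8855
= 340/8855 = 68/1771

68/1771


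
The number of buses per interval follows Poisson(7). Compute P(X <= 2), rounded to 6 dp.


P(X<=2) = e^(-7)*7^0/0! + e^(-7)*7^1/1! + e^(-7)*7^2/2!
≈ 0.0009118820 + 0.0063831738 + 0.0223411082
= 0.0296361640
≈ 0.029636

0.029636


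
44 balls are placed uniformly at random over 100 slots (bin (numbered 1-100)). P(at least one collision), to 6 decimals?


P(all different) = prod((100-i)/100 for i=0..43) = 0.000013
P(at least one match) = 1 - 0.000013 = 0.999987

0.999987


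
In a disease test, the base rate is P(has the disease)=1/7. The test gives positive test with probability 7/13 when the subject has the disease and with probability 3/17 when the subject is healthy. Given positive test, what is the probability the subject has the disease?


P(A) = P(A|B)P(B) + P(A|B')P(B') = 7/13*1/7 + 3/17*6/7 = 353/1547
P(B|A) = P(A|B)P(B)/P(A) = (1/13)/(353/1547) = 119/353

119/353


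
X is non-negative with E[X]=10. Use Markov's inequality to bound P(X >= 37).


Markov: P(X >= a) <= E[X]/a
P(X >= 37) <= 10/37

10/37


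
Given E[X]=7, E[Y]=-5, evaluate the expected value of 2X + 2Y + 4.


E[2X + 2Y + 4] = 2*E[X] + 2*E[Y] + 4
= (2)*(7) + (2)*(-5) + (4)
= 14 - 10 + 4 = 8

8


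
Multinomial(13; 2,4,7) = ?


13! = 6227020800
Denominator: 2!=2 * 4!=24 * 7!=5040
Coefficient = 6227020800 / 241920 = 25740

25740


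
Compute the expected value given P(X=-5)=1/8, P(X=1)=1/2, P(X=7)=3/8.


E[X] = sum(x * P(x))
= -5*1/8 + 1*1/2 + 7*3/8
= 5/2

5/2


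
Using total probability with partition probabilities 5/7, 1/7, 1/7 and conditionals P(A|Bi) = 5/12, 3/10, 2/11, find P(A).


P(A) = P(A|B1)P(B1) + P(A|B2)P(B2) + P(A|B3)P(B3)
= 5/12*5/7 + 3/10*1/7 + 2/11*1/7
= 25/84 + 3/70 + 2/77 = 1693/4620

1693/4620


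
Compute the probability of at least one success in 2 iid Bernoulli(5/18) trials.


P(at least one) = 1 - P(none)
P(none) = (1 - 5/18)^2 = (13/18)^2 = 169/324
P(at least one) = 1 - 169/324 = 155/324

155/324


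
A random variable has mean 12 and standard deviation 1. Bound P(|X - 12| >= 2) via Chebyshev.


k = 2/1 = 2
Chebyshev: P(|X-mu| >= k*sigma) <= 1/k^2 = 1/2^2 = 1/4

1/4


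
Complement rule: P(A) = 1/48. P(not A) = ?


P(A') = 1 - P(A) = 1 - 1/48 = 47/48

47/48


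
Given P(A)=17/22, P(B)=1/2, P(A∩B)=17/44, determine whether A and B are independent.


P(A)*P(B) = 17/22*1/2 = 17/44
P(A∩B) = 17/44, which equals P(A)P(B), so independent

Yes, A and B are independent


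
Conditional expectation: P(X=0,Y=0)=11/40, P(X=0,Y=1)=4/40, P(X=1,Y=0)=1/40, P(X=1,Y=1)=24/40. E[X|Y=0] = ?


P(Y=0) = 12/40
E[X|Y=0] = (0*11 + 1*1)/12 = 1/12

1/12


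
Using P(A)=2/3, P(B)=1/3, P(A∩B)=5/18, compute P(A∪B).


P(A∪B) = P(A) + P(B) - P(A∩B)
= 2/3 + 1/3 - 5/18 = 13/18

13/18


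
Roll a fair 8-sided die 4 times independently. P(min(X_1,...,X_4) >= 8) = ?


P(min >= 8) = P(all X_i >= 8) = (P(X_1 >= 8))^4
= (1/8)^4 = 1/4096

1/4096


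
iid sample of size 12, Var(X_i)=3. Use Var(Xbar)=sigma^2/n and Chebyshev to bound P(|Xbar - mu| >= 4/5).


Var(Xbar) = Var(X)/n = 3/12
Chebyshev: P(|Xbar-mu| >= 4/5) <= Var(Xbar)/(4/5)^2 = (1/4)/(16/25) = 25/64

25/64


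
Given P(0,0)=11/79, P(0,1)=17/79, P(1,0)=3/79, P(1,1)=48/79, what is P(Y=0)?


P(Y=0) = P(0,0)+P(1,0) = 11/79 + 3/79 = 14/79

14/79


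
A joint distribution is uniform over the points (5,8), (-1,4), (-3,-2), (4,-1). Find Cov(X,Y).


E[X]=5/4, E[Y]=9/4, E[XY]=19/2
Cov(X,Y) = E[XY] - E[X]E[Y] = 19/2 - 5/4*9/4 = 107/16

107/16


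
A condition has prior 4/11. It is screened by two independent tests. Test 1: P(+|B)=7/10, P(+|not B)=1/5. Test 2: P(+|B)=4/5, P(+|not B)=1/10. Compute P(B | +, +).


After test 1: P(+) = 7/10*4/11 + 1/5*7/11 = 21/55
P(B|+) = (14/55)/(21/55) = 2/3
After test 2 (use post1 as new prior): P(+) = 4/5*2/3 + 1/10*1/3 = 17/30
P(B|+,+) = (8/15)/(17/30) = 16/17

16/17


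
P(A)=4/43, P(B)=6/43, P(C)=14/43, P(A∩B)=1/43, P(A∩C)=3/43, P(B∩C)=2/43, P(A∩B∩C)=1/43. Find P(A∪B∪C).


P(A∪B∪C) = P(A)+P(B)+P(C) - P(AB)-P(AC)-P(BC) + P(ABC)
= 4/43+6/43+14/43 - 1/43-3/43-2/43 + 1/43
= 19/43

19/43


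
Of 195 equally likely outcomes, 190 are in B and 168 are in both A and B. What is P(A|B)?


P(A|B) = P(A∩B)/P(B) = (168/195)/(190/195) = 168/190 = 84/95

84/95


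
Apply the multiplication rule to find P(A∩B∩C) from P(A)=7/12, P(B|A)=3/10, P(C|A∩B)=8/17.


P(A∩B∩C) = P(A) * P(B|A) * P(C|A∩B)
= 7/12 * 3/10 * 8/17
= 7/40 * 8/17 = 7/85

7/85


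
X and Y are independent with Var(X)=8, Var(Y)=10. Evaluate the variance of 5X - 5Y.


Independence => Cov(X,Y)=0
Var(5X - 5Y) = 5^2*Var(X) + (-5)^2*Var(Y)
= 25*8 + 25*10 = 450

450


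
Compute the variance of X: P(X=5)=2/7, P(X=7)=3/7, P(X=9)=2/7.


E[X] = 7, E[X^2] = 359/7
Var(X) = E[X^2] - (E[X])^2 = 359/7 - (7)^2 = 16/7

16/7


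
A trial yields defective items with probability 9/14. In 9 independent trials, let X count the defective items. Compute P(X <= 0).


P(X<=0) = P(X=0)
= 1953125/20661046784
= 1953125/20661046784

1953125/20661046784


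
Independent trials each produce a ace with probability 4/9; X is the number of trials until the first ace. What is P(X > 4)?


P(X > 4) = P(first 4 trials all fail) = (1-p)^4 = (5/9)^4 = 625/6561

625/6561


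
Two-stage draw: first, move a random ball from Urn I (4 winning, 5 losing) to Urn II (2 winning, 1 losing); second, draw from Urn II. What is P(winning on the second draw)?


P(transfer winning) = 4/9; P(transfer losing) = 5/9
If winning transferred: Urn II has 3 winning of 4, so P(winning|winning moved) = 3/4
If losing transferred: Urn II has 2 winning of 4, so P(winning|losing moved) = 1/2
By total probability: P(winning) = 4/9*3/4 + 5/9*1/2 = 11/18

11/18


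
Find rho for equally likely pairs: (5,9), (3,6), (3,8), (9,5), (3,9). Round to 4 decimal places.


Cov(X,Y) = -2.2400, Var(X) = 5.4400, Var(Y) = 2.6400
rho = Cov/(sqrt(VarX)*sqrt(VarY)) = -0.5911

-0.5911


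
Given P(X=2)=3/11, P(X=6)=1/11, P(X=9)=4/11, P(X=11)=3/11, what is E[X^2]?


E[X^2] = sum(g(x)*P(x))
= 4*3/11 + 36*1/11 + 81*4/11 + 121*3/11
= 735/11

735/11


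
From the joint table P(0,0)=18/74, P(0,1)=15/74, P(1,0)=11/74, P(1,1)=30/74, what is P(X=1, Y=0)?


Read from table: P(X=1, Y=0) = 11/74

11/74


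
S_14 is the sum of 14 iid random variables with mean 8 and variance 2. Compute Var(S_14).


By independence, Var(S_n) = n*Var(X_1) = 14*2 = 28

28


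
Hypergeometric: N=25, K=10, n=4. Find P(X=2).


P(X=2) = C(10,2)*C(15,2) / C(25,4)
= 45*105 / 12650
= 4725/12650 = 189/506

189/506


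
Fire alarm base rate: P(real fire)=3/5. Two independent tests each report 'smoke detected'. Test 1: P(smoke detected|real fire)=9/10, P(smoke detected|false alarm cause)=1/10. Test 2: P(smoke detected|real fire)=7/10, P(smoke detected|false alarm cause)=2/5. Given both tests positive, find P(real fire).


After test 1: P(+) = 9/10*3/5 + 1/10*2/5 = 29/50
P(B|+) = (27/50)/(29/50) = 27/29
After test 2 (use post1 as new prior): P(+) = 7/10*27/29 + 2/5*2/29 = 197/290
P(B|+,+) = (189/290)/(197/290) = 189/197

189/197


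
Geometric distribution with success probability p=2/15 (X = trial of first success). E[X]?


For geometric (trials until first success), E[X] = 1/p = 1/(2/15) = 15/2

15/2


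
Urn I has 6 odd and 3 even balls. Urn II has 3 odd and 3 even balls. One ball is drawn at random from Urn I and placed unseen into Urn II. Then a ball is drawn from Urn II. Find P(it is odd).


P(transfer odd) = 6/9 = 2/3; P(transfer even) = 1/3
If odd transferred: Urn II has 4 odd of 7, so P(odd|odd moved) = 4/7
If even transferred: Urn II has 3 odd of 7, so P(odd|even moved) = 3/7
By total probability: P(odd) = 2/3*4/7 + 1/3*3/7 = 11/21

11/21


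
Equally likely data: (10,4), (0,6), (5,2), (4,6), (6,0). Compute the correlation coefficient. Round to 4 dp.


Cov(X,Y) = -3.2000, Var(X) = 10.4000, Var(Y) = 5.4400
rho = Cov/(sqrt(VarX)*sqrt(VarY)) = -0.4254

-0.4254


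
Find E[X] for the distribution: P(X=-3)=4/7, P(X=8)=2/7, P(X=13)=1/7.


E[X] = sum(x * P(x))
= -3*4/7 + 8*2/7 + 13*1/7
= 17/7

17/7


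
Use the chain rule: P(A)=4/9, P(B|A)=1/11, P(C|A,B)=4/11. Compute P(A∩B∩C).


P(A∩B∩C) = P(A) * P(B|A) * P(C|A∩B)
= 4/9 * 1/11 * 4/11
= 4/99 * 4/11 = 16/1089

16/1089


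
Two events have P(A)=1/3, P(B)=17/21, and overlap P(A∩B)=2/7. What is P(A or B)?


P(A∪B) = P(A) + P(B) - P(A∩B)
= 1/3 + 17/21 - 2/7 = 6/7

6/7


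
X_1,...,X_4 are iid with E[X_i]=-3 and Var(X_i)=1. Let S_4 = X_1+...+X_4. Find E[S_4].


E[S_n] = n*E[X_1] = 4*-3 = -12

-12


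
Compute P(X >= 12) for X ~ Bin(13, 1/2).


P(X>=12) = P(X=12) + P(X=13)
= 13/8192 + 1/8192
= 7/4096

7/4096


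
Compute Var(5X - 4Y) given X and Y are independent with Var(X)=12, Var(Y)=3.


Independence => Cov(X,Y)=0
Var(5X - 4Y) = 5^2*Var(X) + (-4)^2*Var(Y)
= 25*12 + 16*3 = 348

348


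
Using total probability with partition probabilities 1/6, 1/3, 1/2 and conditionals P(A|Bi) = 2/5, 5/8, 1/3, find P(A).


P(A) = P(A|B1)P(B1) + P(A|B2)P(B2) + P(A|B3)P(B3)
= 2/5*1/6 + 5/8*1/3 + 1/3*1/2
= 1/15 + 5/24 + 1/6 = 53/120

53/120


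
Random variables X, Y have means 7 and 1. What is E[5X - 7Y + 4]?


E[5X - 7Y + 4] = 5*E[X] - 7*E[Y] + 4
= (5)*(7) + (-7)*(1) + (4)
= 35 - 7 + 4 = 32

32


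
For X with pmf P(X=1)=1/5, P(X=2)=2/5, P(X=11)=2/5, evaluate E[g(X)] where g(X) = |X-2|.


E[|X-2|] = sum(g(x)*P(x))
= 1*1/5 + 0*2/5 + 9*2/5
= 19/5

19/5


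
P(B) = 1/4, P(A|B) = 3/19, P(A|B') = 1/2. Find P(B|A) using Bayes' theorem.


P(A) = P(A|B)P(B) + P(A|B')P(B') = 3/19*1/4 + 1/2*3/4 = 63/152
P(B|A) = P(A|B)P(B)/P(A) = (3/76)/(63/152) = 2/21

2/21


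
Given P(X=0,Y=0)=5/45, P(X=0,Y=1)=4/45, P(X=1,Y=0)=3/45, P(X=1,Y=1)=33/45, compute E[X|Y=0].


P(Y=0) = 8/45
E[X|Y=0] = (0*5 + 1*3)/8 = 3/8

3/8


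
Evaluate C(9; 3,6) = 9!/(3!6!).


9! = 362880
Denominator: 3!=6 * 6!=720
Coefficient = 362880 / 4320 = 84

84


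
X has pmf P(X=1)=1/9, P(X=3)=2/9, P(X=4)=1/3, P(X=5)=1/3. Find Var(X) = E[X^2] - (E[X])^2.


E[X] = 34/9, E[X^2] = 142/9
Var(X) = E[X^2] - (E[X])^2 = 142/9 - (34/9)^2 = 122/81

122/81


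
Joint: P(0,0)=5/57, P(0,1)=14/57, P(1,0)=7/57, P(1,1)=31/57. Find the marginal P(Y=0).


P(Y=0) = P(0,0)+P(1,0) = 5/57 + 7/57 = 12/57 = 4/19

4/19


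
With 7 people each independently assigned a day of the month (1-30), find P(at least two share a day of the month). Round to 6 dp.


P(all different) = prod((30-i)/30 for i=0..6) = 0.469156
P(at least one match) = 1 - 0.469156 = 0.530844

0.530844


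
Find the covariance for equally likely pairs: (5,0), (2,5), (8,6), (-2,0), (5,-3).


E[X]=18/5, E[Y]=8/5, E[XY]=43/5
Cov(X,Y) = E[XY] - E[X]E[Y] = 43/5 - 18/5*8/5 = 71/25

71/25


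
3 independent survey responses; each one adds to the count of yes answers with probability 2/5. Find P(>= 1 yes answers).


P(at least one) = 1 - P(none)
P(none) = (1 - 2/5)^3 = (3/5)^3 = 27/125
P(at least one) = 1 - 27/125 = 98/125

98/125


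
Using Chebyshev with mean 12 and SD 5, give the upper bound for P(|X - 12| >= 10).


k = 10/5 = 2
Chebyshev: P(|X-mu| >= k*sigma) <= 1/k^2 = 1/2^2 = 1/4

1/4


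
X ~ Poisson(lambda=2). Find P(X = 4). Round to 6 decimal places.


P(X=4) = e^(-2) * 2^4 / 4!
≈ 0.1353352832 * 16 / 24
≈ 0.090224

0.090224


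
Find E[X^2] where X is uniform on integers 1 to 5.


E[X^2] = (1/5) * sum(x^2 for x=1..5)
= 55/5 = 11

11


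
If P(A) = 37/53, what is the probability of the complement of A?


P(A') = 1 - P(A) = 1 - 37/53 = 16/53

16/53


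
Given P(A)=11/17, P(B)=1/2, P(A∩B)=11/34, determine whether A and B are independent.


P(A)*P(B) = 11/17*1/2 = 11/34
P(A∩B) = 11/34, which equals P(A)P(B), so independent

Yes, A and B are independent


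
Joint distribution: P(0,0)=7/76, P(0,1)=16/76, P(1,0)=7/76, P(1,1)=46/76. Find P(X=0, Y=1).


Read from table: P(X=0, Y=1) = 16/76 = 4/19

4/19


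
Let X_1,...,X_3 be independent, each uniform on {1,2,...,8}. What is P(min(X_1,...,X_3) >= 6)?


P(min >= 6) = P(all X_i >= 6) = (P(X_1 >= 6))^3
= (3/8)^3 = 27/512

27/512
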